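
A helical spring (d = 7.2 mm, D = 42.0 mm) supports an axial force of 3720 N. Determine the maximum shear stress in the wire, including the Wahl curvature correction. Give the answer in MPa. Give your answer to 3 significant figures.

Spring index C = D/d = 42.0/7.2 = 5.8333
K_W = (4C−1)/(4C−4) + 0.615/C = 22.333/19.333 + 0.1054 = 1.2606
τ₀ = 8FD/(πd³) = 8·3720·42.0/(π·7.2³) = 1.24992e+06/1172.6 = 1065.9 MPa
τ_max = K·τ₀ = 1.2606 × 1065.9 = 1343.7 MPa

1340 MPa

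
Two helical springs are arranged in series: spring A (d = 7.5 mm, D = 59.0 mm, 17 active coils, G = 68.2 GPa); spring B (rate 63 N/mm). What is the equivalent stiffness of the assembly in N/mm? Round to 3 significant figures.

6.88 N/mm

k_A = Gd⁴/(8D³N_a) = (68.2×10³)(7.5⁴)/(8·59.0³·17) = 7.7256 N/mm
Series: 1/k_eq = 1/7.7256 + 1/63 = 0.14531; k_eq = 6.8817 N/mm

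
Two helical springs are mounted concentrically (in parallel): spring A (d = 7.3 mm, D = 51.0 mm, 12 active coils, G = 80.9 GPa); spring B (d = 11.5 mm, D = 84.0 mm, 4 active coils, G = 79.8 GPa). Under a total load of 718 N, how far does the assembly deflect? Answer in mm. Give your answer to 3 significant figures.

7.84 mm

k_A = Gd⁴/(8D³N_a) = (80.9×10³)(7.3⁴)/(8·51.0³·12) = 18.041 N/mm
k_B = Gd⁴/(8D³N_a) = (79.8×10³)(11.5⁴)/(8·84.0³·4) = 73.588 N/mm
Parallel: k_eq = 18.041 + 73.588 = 91.629 N/mm
δ = F/k_eq = 718/91.629 = 7.836 mm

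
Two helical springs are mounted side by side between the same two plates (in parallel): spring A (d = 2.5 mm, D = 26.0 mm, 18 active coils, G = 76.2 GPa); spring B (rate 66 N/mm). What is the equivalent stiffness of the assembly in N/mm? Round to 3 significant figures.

k_A = Gd⁴/(8D³N_a) = (76.2×10³)(2.5⁴)/(8·26.0³·18) = 1.1761 N/mm
Parallel: k_eq = 1.1761 + 66 = 67.176 N/mm

67.2 N/mm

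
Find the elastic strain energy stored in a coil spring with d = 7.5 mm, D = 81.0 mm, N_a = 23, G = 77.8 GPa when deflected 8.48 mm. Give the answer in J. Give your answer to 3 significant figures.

0.0905 J

k = Gd⁴/(8D³N_a) = (77.8×10³)(7.5⁴)/(8·81.0³·23) = 2.5174 N/mm
U = ½kδ² = 0.5 × 2.5174 × 8.48² = 90.514 N·mm = 0.090514 J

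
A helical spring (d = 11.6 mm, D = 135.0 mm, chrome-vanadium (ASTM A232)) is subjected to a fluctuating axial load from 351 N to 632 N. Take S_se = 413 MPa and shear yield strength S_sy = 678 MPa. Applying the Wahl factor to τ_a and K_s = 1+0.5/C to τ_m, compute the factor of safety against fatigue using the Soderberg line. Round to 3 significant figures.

C = D/d = 135.0/11.6 = 11.6379; K_W = (4C−1)/(4C−4)+0.615/C = 1.1233; K_s = 1+0.5/C = 1.0430
F_a = (F_max−F_min)/2 = 140.5 N; F_m = (F_max+F_min)/2 = 491.5 N
τ_a = K_W·8F_aD/(πd³) = 1.1233 × 30.944 = 34.761 MPa
τ_m = K_s·8F_mD/(πd³) = 1.0430 × 108.25 = 112.9 MPa
Soderberg: 1/n_f = τ_a/S_se + τ_m/S_sy = 34.761/413 + 112.9/678 = 0.08417 + 0.16652 = 0.25069
n_f = 1/0.25069 = 3.989

3.99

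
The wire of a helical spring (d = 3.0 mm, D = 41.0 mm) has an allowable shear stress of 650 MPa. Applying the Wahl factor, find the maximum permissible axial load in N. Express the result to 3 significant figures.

C = D/d = 41.0/3.0 = 13.6667
K_W = (4C−1)/(4C−4) + 0.615/C = 53.667/50.667 + 0.0450 = 1.1042
τ_max = K·8FD/(πd³) → F_max = τ_allow·πd³/(8DK)
F_max = 650·π·3.0³/(8·41.0·1.1042) = 55135/362.18 = 152.23 N

152 N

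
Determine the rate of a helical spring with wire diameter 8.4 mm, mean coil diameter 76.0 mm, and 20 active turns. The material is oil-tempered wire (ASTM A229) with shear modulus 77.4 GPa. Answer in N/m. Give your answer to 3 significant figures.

5490 N/m

k = Gd⁴/(8D³N_a) = (77.4×10³ × 8.4⁴) / (8 × 76.0³ × 20)
  = 3.85352e+08 / 7.02362e+07 = 5.4865 N/mm = 5486.5 N/m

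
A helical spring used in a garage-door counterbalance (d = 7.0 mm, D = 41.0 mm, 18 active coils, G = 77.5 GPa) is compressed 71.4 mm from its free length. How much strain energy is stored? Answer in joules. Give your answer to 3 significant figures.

47.8 J

k = Gd⁴/(8D³N_a) = (77.5×10³)(7.0⁴)/(8·41.0³·18) = 18.749 N/mm
U = ½kδ² = 0.5 × 18.749 × 71.4² = 47791 N·mm = 47.791 J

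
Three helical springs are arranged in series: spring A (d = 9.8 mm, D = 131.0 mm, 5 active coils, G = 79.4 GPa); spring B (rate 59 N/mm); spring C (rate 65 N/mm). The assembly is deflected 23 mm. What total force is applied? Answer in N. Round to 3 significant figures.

148 N

k_A = Gd⁴/(8D³N_a) = (79.4×10³)(9.8⁴)/(8·131.0³·5) = 8.1442 N/mm
Series: 1/k_eq = 1/8.1442 + 1/59 + 1/65 = 0.15512; k_eq = 6.4466 N/mm
F = k_eq·δ = 6.4466·23 = 148.27 N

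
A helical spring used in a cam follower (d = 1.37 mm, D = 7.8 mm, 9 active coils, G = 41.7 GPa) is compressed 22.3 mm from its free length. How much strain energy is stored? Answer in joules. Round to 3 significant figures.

1.07 J

k = Gd⁴/(8D³N_a) = (41.7×10³)(1.37⁴)/(8·7.8³·9) = 4.2993 N/mm
U = ½kδ² = 0.5 × 4.2993 × 22.3² = 1069 N·mm = 1.069 J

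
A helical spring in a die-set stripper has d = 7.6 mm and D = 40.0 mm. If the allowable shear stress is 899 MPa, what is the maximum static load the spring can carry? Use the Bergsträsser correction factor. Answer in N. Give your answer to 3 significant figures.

3030 N

C = D/d = 40.0/7.6 = 5.2632
K_B = (4C+2)/(4C−3) = 23.053/18.053 = 1.2770
τ_max = K·8FD/(πd³) → F_max = τ_allow·πd³/(8DK)
F_max = 899·π·7.6³/(8·40.0·1.2770) = 1.2398e+06/408.63 = 3034 N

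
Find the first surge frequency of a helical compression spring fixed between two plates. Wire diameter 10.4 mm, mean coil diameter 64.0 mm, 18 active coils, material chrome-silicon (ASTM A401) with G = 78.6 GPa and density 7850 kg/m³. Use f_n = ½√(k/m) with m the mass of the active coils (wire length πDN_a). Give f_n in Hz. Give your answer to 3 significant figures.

50.2 Hz

k = Gd⁴/(8D³N_a) = (78.6×10³)(10.4⁴)/(8·64.0³·18) = 24.359 N/mm = 24359 N/m
Wire length L = πDN_a = π·64.0·18 = 3619.1 mm
m = ρ·(πd²/4)·L = 7850 × 84.949×10⁻⁶ m² × 3.6191 m = 2.4134 kg
f_n = ½√(k/m) = 0.5·√(24359/2.4134) = 0.5·√(10093) = 50.232 Hz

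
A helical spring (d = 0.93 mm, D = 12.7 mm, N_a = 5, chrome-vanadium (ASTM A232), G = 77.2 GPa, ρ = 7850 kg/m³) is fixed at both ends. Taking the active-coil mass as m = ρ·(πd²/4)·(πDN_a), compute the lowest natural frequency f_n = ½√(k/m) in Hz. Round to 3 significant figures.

k = Gd⁴/(8D³N_a) = (77.2×10³)(0.93⁴)/(8·12.7³·5) = 0.70482 N/mm = 704.82 N/m
Wire length L = πDN_a = π·12.7·5 = 199.49 mm
m = ρ·(πd²/4)·L = 7850 × 0.67929×10⁻⁶ m² × 0.19949 m = 0.0010638 kg
f_n = ½√(k/m) = 0.5·√(704.82/0.0010638) = 0.5·√(6.6257e+05) = 406.99 Hz

407 Hz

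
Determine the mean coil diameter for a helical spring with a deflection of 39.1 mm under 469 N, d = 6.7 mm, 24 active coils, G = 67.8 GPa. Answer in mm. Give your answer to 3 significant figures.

39.0 mm

Required rate k = F/δ = 469/39.1 = 11.995 N/mm
D = (Gd⁴/(8N_a·k))^(1/3) = (67.8×10³·6.7⁴/(8·24·11.995))^(1/3)
  = (59324.2)^(1/3) = 39.0011 mm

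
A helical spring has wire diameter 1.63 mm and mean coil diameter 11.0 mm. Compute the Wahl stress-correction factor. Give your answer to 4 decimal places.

C = D/d = 11.0/1.63 = 6.7485
K_W = (4C−1)/(4C−4) + 0.615/C = 25.994/22.994 + 0.0911 = 1.2216

1.2216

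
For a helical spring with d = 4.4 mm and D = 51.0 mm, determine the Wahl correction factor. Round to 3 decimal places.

1.124

C = D/d = 51.0/4.4 = 11.5909
K_W = (4C−1)/(4C−4) + 0.615/C = 45.364/42.364 + 0.0531 = 1.1239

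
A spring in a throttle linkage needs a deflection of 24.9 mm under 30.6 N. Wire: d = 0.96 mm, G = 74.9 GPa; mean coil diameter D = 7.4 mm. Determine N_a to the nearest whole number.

Required rate k = F/δ = 30.6/24.9 = 1.2289 N/mm
N_a = Gd⁴/(8D³k) = (74.9×10³ × 0.96⁴)/(8 × 7.4³ × 1.2289)
    = 63616.1 / 3983.89 = 15.97 → 16 coils

16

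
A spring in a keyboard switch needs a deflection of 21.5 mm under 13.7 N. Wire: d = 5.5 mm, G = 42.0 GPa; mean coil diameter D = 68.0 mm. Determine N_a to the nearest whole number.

24

Required rate k = F/δ = 13.7/21.5 = 0.63721 N/mm
N_a = Gd⁴/(8D³k) = (42.0×10³ × 5.5⁴)/(8 × 68.0³ × 0.63721)
    = 3.84326e+07 / 1.60287e+06 = 23.98 → 24 coils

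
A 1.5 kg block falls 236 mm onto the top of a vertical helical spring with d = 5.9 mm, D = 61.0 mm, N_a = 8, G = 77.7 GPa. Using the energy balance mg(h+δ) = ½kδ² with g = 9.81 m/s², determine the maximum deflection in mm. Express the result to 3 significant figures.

35.1 mm

k = Gd⁴/(8D³N_a) = (77.7×10³)(5.9⁴)/(8·61.0³·8) = 6.4813 N/mm
W = mg = 1.5 × 9.81 = 14.715 N
½kδ² − Wδ − Wh = 0 → δ = (W + √(W² + 2kWh))/k
δ = (14.715 + √(216.53 + 45015.5))/6.4813 = (14.715 + 212.68)/6.4813 = 35.085 mm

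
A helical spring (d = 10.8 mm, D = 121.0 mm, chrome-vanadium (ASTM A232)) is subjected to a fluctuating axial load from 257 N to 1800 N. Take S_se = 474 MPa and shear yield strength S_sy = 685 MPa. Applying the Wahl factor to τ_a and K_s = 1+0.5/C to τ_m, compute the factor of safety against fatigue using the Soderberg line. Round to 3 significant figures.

C = D/d = 121.0/10.8 = 11.2037; K_W = (4C−1)/(4C−4)+0.615/C = 1.1284; K_s = 1+0.5/C = 1.0446
F_a = (F_max−F_min)/2 = 771.5 N; F_m = (F_max+F_min)/2 = 1028.5 N
τ_a = K_W·8F_aD/(πd³) = 1.1284 × 188.71 = 212.94 MPa
τ_m = K_s·8F_mD/(πd³) = 1.0446 × 251.57 = 262.8 MPa
Soderberg: 1/n_f = τ_a/S_se + τ_m/S_sy = 212.94/474 + 262.8/685 = 0.44923 + 0.38365 = 0.83288
n_f = 1/0.83288 = 1.201

1.20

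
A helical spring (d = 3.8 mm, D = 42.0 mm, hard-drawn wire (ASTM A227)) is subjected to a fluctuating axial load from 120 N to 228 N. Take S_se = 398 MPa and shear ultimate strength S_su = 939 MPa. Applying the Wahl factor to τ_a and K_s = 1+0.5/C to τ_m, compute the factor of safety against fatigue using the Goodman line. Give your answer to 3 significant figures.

1.48

C = D/d = 42.0/3.8 = 11.0526; K_W = (4C−1)/(4C−4)+0.615/C = 1.1303; K_s = 1+0.5/C = 1.0452
F_a = (F_max−F_min)/2 = 54 N; F_m = (F_max+F_min)/2 = 174 N
τ_a = K_W·8F_aD/(πd³) = 1.1303 × 105.25 = 118.96 MPa
τ_m = K_s·8F_mD/(πd³) = 1.0452 × 339.15 = 354.49 MPa
Goodman: 1/n_f = τ_a/S_se + τ_m/S_su = 118.96/398 + 354.49/939 = 0.29890 + 0.37752 = 0.67642
n_f = 1/0.67642 = 1.478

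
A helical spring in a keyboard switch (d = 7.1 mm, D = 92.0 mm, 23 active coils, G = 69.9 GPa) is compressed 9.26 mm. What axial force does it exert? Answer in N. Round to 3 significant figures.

11.5 N

k = Gd⁴/(8D³N_a) = (69.9×10³)(7.1⁴)/(8·92.0³·23) = 1.2397 N/mm
F = k·δ = 1.2397 × 9.26 = 11.48 N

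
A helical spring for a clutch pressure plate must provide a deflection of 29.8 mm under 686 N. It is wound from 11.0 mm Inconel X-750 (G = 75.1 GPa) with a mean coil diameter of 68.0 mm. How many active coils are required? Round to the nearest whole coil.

19

Required rate k = F/δ = 686/29.8 = 23.02 N/mm
N_a = Gd⁴/(8D³k) = (75.1×10³ × 11.0⁴)/(8 × 68.0³ × 23.02)
    = 1.09954e+09 / 5.79061e+07 = 18.99 → 19 coils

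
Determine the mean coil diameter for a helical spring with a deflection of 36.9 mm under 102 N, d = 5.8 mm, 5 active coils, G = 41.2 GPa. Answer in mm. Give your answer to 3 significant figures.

75.0 mm

Required rate k = F/δ = 102/36.9 = 2.7642 N/mm
D = (Gd⁴/(8N_a·k))^(1/3) = (41.2×10³·5.8⁴/(8·5·2.7642))^(1/3)
  = (421673)^(1/3) = 74.9880 mm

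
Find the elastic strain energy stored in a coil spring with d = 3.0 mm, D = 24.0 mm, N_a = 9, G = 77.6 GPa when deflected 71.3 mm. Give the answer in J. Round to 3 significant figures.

16.1 J

k = Gd⁴/(8D³N_a) = (77.6×10³)(3.0⁴)/(8·24.0³·9) = 6.3151 N/mm
U = ½kδ² = 0.5 × 6.3151 × 71.3² = 16052 N·mm = 16.052 J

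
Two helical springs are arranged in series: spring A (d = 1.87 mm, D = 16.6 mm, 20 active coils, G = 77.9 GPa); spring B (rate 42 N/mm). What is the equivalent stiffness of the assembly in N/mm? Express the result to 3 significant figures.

k_A = Gd⁴/(8D³N_a) = (77.9×10³)(1.87⁴)/(8·16.6³·20) = 1.3015 N/mm
Series: 1/k_eq = 1/1.3015 + 1/42 = 0.79213; k_eq = 1.2624 N/mm

1.26 N/mm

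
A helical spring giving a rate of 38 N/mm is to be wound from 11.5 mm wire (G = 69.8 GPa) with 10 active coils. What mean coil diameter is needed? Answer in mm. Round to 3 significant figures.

73.8 mm

D = (Gd⁴/(8N_a·k))^(1/3) = (69.8×10³·11.5⁴/(8·10·38))^(1/3)
  = (401581)^(1/3) = 73.7776 mm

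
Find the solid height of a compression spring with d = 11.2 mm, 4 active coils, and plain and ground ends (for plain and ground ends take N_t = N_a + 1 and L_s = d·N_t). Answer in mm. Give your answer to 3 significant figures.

56.0 mm

plain and ground ends: N_t = N_a + 1 = 4 + 1 = 5
L_s = d·N_t = 11.2 × 5 = 56 mm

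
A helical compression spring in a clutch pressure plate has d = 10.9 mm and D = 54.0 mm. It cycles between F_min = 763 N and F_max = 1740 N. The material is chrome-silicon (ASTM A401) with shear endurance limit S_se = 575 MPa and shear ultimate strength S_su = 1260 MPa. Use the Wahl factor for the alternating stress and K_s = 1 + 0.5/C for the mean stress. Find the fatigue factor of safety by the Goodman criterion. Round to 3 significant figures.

C = D/d = 54.0/10.9 = 4.9541; K_W = (4C−1)/(4C−4)+0.615/C = 1.3138; K_s = 1+0.5/C = 1.1009
F_a = (F_max−F_min)/2 = 488.5 N; F_m = (F_max+F_min)/2 = 1251.5 N
τ_a = K_W·8F_aD/(πd³) = 1.3138 × 51.87 = 68.148 MPa
τ_m = K_s·8F_mD/(πd³) = 1.1009 × 132.89 = 146.3 MPa
Goodman: 1/n_f = τ_a/S_se + τ_m/S_su = 68.148/575 + 146.3/1260 = 0.11852 + 0.11611 = 0.23463
n_f = 1/0.23463 = 4.262

4.26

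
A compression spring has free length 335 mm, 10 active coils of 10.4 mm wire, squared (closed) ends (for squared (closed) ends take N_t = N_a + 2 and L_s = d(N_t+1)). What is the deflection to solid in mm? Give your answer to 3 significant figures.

N_t = 12; L_s = 10.4·13 = 135.2 mm
δ_solid = L₀ − L_s = 335 − 135.2 = 199.8 mm

200 mm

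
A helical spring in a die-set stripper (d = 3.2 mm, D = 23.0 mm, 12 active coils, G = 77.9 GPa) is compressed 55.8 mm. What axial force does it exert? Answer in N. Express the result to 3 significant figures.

390 N

k = Gd⁴/(8D³N_a) = (77.9×10³)(3.2⁴)/(8·23.0³·12) = 6.9933 N/mm
F = k·δ = 6.9933 × 55.8 = 390.23 N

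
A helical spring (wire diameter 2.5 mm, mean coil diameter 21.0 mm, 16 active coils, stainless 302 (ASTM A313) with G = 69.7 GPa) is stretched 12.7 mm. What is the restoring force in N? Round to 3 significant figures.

29.2 N

k = Gd⁴/(8D³N_a) = (69.7×10³)(2.5⁴)/(8·21.0³·16) = 2.2968 N/mm
F = k·δ = 2.2968 × 12.7 = 29.169 N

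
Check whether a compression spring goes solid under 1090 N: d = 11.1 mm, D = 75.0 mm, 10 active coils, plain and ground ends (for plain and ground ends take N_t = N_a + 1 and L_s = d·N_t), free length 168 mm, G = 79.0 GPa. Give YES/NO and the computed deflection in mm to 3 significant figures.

k = Gd⁴/(8D³N_a) = (79.0×10³)(11.1⁴)/(8·75.0³·10) = 35.534 N/mm
N_t = 11; L_s = 11.1·11 = 122.1 mm; δ_solid = L₀ − L_s = 168 − 122.1 = 45.9 mm
δ = F/k = 1090/35.534 = 30.675 mm
δ < δ_solid → spring does not go solid

NO, δ = 30.7 mm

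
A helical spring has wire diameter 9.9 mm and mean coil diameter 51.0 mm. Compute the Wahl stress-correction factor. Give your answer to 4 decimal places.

C = D/d = 51.0/9.9 = 5.1515
K_W = (4C−1)/(4C−4) + 0.615/C = 19.606/16.606 + 0.1194 = 1.3000

1.3000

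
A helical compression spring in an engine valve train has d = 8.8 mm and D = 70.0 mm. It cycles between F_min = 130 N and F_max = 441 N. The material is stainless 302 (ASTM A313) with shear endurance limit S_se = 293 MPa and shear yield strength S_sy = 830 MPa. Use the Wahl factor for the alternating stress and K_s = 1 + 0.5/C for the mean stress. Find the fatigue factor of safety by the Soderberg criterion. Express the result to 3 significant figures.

C = D/d = 70.0/8.8 = 7.9545; K_W = (4C−1)/(4C−4)+0.615/C = 1.1852; K_s = 1+0.5/C = 1.0629
F_a = (F_max−F_min)/2 = 155.5 N; F_m = (F_max+F_min)/2 = 285.5 N
τ_a = K_W·8F_aD/(πd³) = 1.1852 × 40.674 = 48.205 MPa
τ_m = K_s·8F_mD/(πd³) = 1.0629 × 74.679 = 79.373 MPa
Soderberg: 1/n_f = τ_a/S_se + τ_m/S_sy = 48.205/293 + 79.373/830 = 0.16452 + 0.09563 = 0.26015
n_f = 1/0.26015 = 3.844

3.84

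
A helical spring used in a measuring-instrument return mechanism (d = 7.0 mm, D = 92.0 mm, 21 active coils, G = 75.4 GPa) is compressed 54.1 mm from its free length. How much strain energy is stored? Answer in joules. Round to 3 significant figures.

k = Gd⁴/(8D³N_a) = (75.4×10³)(7.0⁴)/(8·92.0³·21) = 1.3839 N/mm
U = ½kδ² = 0.5 × 1.3839 × 54.1² = 2025.1 N·mm = 2.0251 J

2.03 J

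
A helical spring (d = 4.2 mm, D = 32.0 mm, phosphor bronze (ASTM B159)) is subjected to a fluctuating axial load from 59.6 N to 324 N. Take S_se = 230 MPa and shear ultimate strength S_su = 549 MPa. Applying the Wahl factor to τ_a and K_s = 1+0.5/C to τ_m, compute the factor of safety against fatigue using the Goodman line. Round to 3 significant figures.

0.859

C = D/d = 32.0/4.2 = 7.6190; K_W = (4C−1)/(4C−4)+0.615/C = 1.1940; K_s = 1+0.5/C = 1.0656
F_a = (F_max−F_min)/2 = 132.2 N; F_m = (F_max+F_min)/2 = 191.8 N
τ_a = K_W·8F_aD/(πd³) = 1.1940 × 145.4 = 173.62 MPa
τ_m = K_s·8F_mD/(πd³) = 1.0656 × 210.96 = 224.8 MPa
Goodman: 1/n_f = τ_a/S_se + τ_m/S_su = 173.62/230 + 224.8/549 = 0.75485 + 0.40947 = 1.1643
n_f = 1/1.1643 = 0.8589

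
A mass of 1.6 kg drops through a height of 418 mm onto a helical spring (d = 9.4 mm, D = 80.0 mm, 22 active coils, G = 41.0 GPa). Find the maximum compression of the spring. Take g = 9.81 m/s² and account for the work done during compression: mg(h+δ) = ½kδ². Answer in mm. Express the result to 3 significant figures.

65.4 mm

k = Gd⁴/(8D³N_a) = (41.0×10³)(9.4⁴)/(8·80.0³·22) = 3.5523 N/mm
W = mg = 1.6 × 9.81 = 15.696 N
½kδ² − Wδ − Wh = 0 → δ = (W + √(W² + 2kWh))/k
δ = (15.696 + √(246.36 + 46613.1))/3.5523 = (15.696 + 216.47)/3.5523 = 65.356 mm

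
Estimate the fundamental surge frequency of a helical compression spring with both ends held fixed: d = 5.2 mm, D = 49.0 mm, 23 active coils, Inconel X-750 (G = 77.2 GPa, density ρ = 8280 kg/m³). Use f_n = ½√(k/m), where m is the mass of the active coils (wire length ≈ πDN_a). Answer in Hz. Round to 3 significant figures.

k = Gd⁴/(8D³N_a) = (77.2×10³)(5.2⁴)/(8·49.0³·23) = 2.6075 N/mm = 2607.5 N/m
Wire length L = πDN_a = π·49.0·23 = 3540.6 mm
m = ρ·(πd²/4)·L = 8280 × 21.237×10⁻⁶ m² × 3.5406 m = 0.62259 kg
f_n = ½√(k/m) = 0.5·√(2607.5/0.62259) = 0.5·√(4188.2) = 32.358 Hz

32.4 Hz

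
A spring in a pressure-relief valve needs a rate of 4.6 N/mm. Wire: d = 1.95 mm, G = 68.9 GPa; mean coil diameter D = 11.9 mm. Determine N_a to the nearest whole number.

N_a = Gd⁴/(8D³k) = (68.9×10³ × 1.95⁴)/(8 × 11.9³ × 4.6)
    = 996226 / 62013.9 = 16.06 → 16 coils

16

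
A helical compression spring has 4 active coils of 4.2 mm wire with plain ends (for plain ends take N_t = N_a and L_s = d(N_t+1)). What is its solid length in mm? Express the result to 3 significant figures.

21.0 mm

plain ends: N_t = N_a = 4
L_s = d·(N_t+1) = 4.2 × 5 = 21 mm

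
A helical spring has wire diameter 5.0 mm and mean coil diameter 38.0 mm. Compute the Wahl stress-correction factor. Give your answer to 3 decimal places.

C = D/d = 38.0/5.0 = 7.6000
K_W = (4C−1)/(4C−4) + 0.615/C = 29.400/26.400 + 0.0809 = 1.1946

1.195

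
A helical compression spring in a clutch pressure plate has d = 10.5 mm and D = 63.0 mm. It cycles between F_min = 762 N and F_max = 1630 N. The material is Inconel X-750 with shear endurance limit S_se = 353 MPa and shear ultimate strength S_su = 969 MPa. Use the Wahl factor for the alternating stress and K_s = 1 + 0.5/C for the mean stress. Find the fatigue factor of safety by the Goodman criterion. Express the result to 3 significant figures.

C = D/d = 63.0/10.5 = 6.0000; K_W = (4C−1)/(4C−4)+0.615/C = 1.2525; K_s = 1+0.5/C = 1.0833
F_a = (F_max−F_min)/2 = 434 N; F_m = (F_max+F_min)/2 = 1196 N
τ_a = K_W·8F_aD/(πd³) = 1.2525 × 60.145 = 75.332 MPa
τ_m = K_s·8F_mD/(πd³) = 1.0833 × 165.75 = 179.56 MPa
Goodman: 1/n_f = τ_a/S_se + τ_m/S_su = 75.332/353 + 179.56/969 = 0.21341 + 0.18530 = 0.39871
n_f = 1/0.39871 = 2.508

2.51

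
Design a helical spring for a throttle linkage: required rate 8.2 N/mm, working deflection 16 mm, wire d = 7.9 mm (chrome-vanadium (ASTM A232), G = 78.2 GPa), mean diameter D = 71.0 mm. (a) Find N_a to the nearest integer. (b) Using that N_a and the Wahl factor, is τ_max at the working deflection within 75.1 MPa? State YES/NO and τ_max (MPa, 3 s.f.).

N_a = Gd⁴/(8D³k) = (78.2×10³)(7.9⁴)/(8·71.0³·8.2) = 12.97 → N_a = 13
Actual rate k = Gd⁴/(8D³·13) = 8.1829 N/mm
Working load F = kδ = 8.1829·16 = 130.93 N
C = 71.0/7.9 = 8.9873; K_W = (4C−1)/(4C−4)+0.615/C = 1.1623
τ_max = K_W·8FD/(πd³) = 1.1623·48.011 = 55.805 MPa
τ_max ≤ 75.1 MPa → acceptable

(a) 13 coils; (b) YES, τ_max = 55.8 MPa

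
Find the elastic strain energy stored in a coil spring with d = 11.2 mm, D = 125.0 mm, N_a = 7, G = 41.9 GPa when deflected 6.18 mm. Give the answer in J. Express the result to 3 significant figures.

0.115 J

k = Gd⁴/(8D³N_a) = (41.9×10³)(11.2⁴)/(8·125.0³·7) = 6.0279 N/mm
U = ½kδ² = 0.5 × 6.0279 × 6.18² = 115.11 N·mm = 0.11511 J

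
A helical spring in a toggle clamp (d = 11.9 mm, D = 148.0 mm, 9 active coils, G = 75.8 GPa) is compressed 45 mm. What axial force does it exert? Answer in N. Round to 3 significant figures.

293 N

k = Gd⁴/(8D³N_a) = (75.8×10³)(11.9⁴)/(8·148.0³·9) = 6.5124 N/mm
F = k·δ = 6.5124 × 45 = 293.06 N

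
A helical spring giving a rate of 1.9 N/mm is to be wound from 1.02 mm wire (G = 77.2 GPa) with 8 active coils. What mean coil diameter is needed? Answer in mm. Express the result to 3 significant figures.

8.82 mm

D = (Gd⁴/(8N_a·k))^(1/3) = (77.2×10³·1.02⁴/(8·8·1.9))^(1/3)
  = (687.202)^(1/3) = 8.8246 mm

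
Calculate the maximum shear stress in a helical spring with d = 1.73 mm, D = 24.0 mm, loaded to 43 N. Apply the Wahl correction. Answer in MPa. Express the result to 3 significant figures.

560 MPa

Spring index C = D/d = 24.0/1.73 = 13.8728
K_W = (4C−1)/(4C−4) + 0.615/C = 54.491/51.491 + 0.0443 = 1.1026
τ₀ = 8FD/(πd³) = 8·43·24.0/(π·1.73³) = 8256/16.266 = 507.55 MPa
τ_max = K·τ₀ = 1.1026 × 507.55 = 559.62 MPa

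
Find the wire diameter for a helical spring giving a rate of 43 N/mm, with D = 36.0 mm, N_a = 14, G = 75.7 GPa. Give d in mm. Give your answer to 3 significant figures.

d = (8D³N_a·k / G)^(1/4) = (8·36.0³·14·43 / (75.7×10³))^0.25
  = (2968.2)^0.25 = 7.3812 mm

7.38 mm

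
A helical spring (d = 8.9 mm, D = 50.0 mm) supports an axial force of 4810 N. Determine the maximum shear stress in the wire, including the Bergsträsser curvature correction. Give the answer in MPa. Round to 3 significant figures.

Spring index C = D/d = 50.0/8.9 = 5.6180
K_B = (4C+2)/(4C−3) = 24.472/19.472 = 1.2568
τ₀ = 8FD/(πd³) = 8·4810·50.0/(π·8.9³) = 1.924e+06/2214.7 = 868.73 MPa
τ_max = K·τ₀ = 1.2568 × 868.73 = 1091.8 MPa

1090 MPa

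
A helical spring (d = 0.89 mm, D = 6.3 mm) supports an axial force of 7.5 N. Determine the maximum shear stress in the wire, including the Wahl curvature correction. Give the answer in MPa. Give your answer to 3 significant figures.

207 MPa

Spring index C = D/d = 6.3/0.89 = 7.0787
K_W = (4C−1)/(4C−4) + 0.615/C = 27.315/24.315 + 0.0869 = 1.2103
τ₀ = 8FD/(πd³) = 8·7.5·6.3/(π·0.89³) = 378/2.2147 = 170.68 MPa
τ_max = K·τ₀ = 1.2103 × 170.68 = 206.56 MPa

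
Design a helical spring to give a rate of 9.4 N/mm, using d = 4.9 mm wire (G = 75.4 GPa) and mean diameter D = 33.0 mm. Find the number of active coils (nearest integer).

16

N_a = Gd⁴/(8D³k) = (75.4×10³ × 4.9⁴)/(8 × 33.0³ × 9.4)
    = 4.34666e+07 / 2.70246e+06 = 16.08 → 16 coils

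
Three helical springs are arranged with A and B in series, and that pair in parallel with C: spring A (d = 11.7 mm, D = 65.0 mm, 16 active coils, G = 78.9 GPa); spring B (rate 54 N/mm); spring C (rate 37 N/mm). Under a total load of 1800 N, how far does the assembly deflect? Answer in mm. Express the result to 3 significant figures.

29.7 mm

k_A = Gd⁴/(8D³N_a) = (78.9×10³)(11.7⁴)/(8·65.0³·16) = 42.06 N/mm
Springs A,B series: k_AB = 1/(1/42.06+1/54) = 23.644 N/mm; parallel with C: k_eq = 23.644+37 = 60.644 N/mm
δ = F/k_eq = 1800/60.644 = 29.681 mm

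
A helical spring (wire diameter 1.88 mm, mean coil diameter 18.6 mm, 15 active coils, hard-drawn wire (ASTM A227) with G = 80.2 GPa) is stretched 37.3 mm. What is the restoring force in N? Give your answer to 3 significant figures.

k = Gd⁴/(8D³N_a) = (80.2×10³)(1.88⁴)/(8·18.6³·15) = 1.2974 N/mm
F = k·δ = 1.2974 × 37.3 = 48.394 N

48.4 N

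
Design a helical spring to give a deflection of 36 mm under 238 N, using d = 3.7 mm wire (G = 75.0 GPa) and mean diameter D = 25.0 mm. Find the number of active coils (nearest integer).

Required rate k = F/δ = 238/36 = 6.6111 N/mm
N_a = Gd⁴/(8D³k) = (75.0×10³ × 3.7⁴)/(8 × 25.0³ × 6.6111)
    = 1.40562e+07 / 826389 = 17.01 → 17 coils

17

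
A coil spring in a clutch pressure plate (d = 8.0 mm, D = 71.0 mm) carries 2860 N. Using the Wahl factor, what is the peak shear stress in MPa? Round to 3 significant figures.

Spring index C = D/d = 71.0/8.0 = 8.8750
K_W = (4C−1)/(4C−4) + 0.615/C = 34.500/31.500 + 0.0693 = 1.1645
τ₀ = 8FD/(πd³) = 8·2860·71.0/(π·8.0³) = 1.62448e+06/1608.5 = 1009.9 MPa
τ_max = K·τ₀ = 1.1645 × 1009.9 = 1176.1 MPa

1180 MPa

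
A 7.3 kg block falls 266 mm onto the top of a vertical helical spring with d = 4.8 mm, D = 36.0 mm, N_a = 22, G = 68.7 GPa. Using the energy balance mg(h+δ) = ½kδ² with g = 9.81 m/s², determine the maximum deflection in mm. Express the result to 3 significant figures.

k = Gd⁴/(8D³N_a) = (68.7×10³)(4.8⁴)/(8·36.0³·22) = 4.4412 N/mm
W = mg = 7.3 × 9.81 = 71.613 N
½kδ² − Wδ − Wh = 0 → δ = (W + √(W² + 2kWh))/k
δ = (71.613 + √(5128.4 + 169202))/4.4412 = (71.613 + 417.53)/4.4412 = 110.14 mm

110 mm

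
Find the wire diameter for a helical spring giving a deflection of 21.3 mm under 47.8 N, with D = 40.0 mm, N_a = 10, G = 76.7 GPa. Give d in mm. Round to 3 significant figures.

3.50 mm

Required rate k = F/δ = 47.8/21.3 = 2.2441 N/mm
d = (8D³N_a·k / G)^(1/4) = (8·40.0³·10·2.2441 / (76.7×10³))^0.25
  = (149.8)^0.25 = 3.4985 mm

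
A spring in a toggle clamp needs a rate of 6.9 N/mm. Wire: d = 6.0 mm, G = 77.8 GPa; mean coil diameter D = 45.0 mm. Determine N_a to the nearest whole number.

20

N_a = Gd⁴/(8D³k) = (77.8×10³ × 6.0⁴)/(8 × 45.0³ × 6.9)
    = 1.00829e+08 / 5.0301e+06 = 20.05 → 20 coils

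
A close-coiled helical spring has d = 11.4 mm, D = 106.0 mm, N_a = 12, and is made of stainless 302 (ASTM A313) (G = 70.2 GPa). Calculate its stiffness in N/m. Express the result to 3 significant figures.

10400 N/m

k = Gd⁴/(8D³N_a) = (70.2×10³ × 11.4⁴) / (8 × 106.0³ × 12)
  = 1.18565e+09 / 1.14338e+08 = 10.37 N/mm = 10370 N/m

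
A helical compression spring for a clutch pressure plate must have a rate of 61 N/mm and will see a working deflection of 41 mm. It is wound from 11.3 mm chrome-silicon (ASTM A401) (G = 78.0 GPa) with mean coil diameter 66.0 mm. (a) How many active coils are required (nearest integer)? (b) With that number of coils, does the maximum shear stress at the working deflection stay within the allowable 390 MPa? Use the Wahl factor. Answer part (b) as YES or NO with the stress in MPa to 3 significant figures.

(a) 9 coils; (b) YES, τ_max = 370 MPa

N_a = Gd⁴/(8D³k) = (78.0×10³)(11.3⁴)/(8·66.0³·61) = 9.065 → N_a = 9
Actual rate k = Gd⁴/(8D³·9) = 61.439 N/mm
Working load F = kδ = 61.439·41 = 2519 N
C = 66.0/11.3 = 5.8407; K_W = (4C−1)/(4C−4)+0.615/C = 1.2602
τ_max = K_W·8FD/(πd³) = 1.2602·293.41 = 369.77 MPa
τ_max ≤ 390 MPa → acceptable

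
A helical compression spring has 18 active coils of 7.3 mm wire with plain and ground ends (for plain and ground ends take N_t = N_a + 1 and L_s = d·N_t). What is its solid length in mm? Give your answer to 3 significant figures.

plain and ground ends: N_t = N_a + 1 = 18 + 1 = 19
L_s = d·N_t = 7.3 × 19 = 138.7 mm

139 mm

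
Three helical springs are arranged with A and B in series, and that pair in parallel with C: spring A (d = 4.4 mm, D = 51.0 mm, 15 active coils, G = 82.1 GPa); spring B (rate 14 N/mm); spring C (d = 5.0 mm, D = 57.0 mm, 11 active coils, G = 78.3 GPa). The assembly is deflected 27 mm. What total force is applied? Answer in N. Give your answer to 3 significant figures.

k_A = Gd⁴/(8D³N_a) = (82.1×10³)(4.4⁴)/(8·51.0³·15) = 1.9331 N/mm
k_C = Gd⁴/(8D³N_a) = (78.3×10³)(5.0⁴)/(8·57.0³·11) = 3.0029 N/mm
Springs A,B series: k_AB = 1/(1/1.9331+1/14) = 1.6986 N/mm; parallel with C: k_eq = 1.6986+3.0029 = 4.7014 N/mm
F = k_eq·δ = 4.7014·27 = 126.94 N

127 N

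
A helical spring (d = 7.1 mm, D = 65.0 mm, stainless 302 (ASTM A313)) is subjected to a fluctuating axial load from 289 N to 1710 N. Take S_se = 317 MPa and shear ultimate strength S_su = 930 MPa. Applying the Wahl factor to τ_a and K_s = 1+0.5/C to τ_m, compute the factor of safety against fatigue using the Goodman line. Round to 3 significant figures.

0.579

C = D/d = 65.0/7.1 = 9.1549; K_W = (4C−1)/(4C−4)+0.615/C = 1.1591; K_s = 1+0.5/C = 1.0546
F_a = (F_max−F_min)/2 = 710.5 N; F_m = (F_max+F_min)/2 = 999.5 N
τ_a = K_W·8F_aD/(πd³) = 1.1591 × 328.58 = 380.87 MPa
τ_m = K_s·8F_mD/(πd³) = 1.0546 × 462.23 = 487.48 MPa
Goodman: 1/n_f = τ_a/S_se + τ_m/S_su = 380.87/317 + 487.48/930 = 1.20149 + 0.52417 = 1.7257
n_f = 1/1.7257 = 0.5795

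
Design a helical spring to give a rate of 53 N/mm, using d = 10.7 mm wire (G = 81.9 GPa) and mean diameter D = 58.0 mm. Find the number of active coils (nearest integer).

13

N_a = Gd⁴/(8D³k) = (81.9×10³ × 10.7⁴)/(8 × 58.0³ × 53)
    = 1.07354e+09 / 8.27275e+07 = 12.98 → 13 coils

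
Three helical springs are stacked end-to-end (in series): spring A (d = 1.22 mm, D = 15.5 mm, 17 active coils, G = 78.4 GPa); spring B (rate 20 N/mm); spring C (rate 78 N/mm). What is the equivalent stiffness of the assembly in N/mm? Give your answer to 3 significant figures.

k_A = Gd⁴/(8D³N_a) = (78.4×10³)(1.22⁴)/(8·15.5³·17) = 0.34294 N/mm
Series: 1/k_eq = 1/0.34294 + 1/20 + 1/78 = 2.9788; k_eq = 0.33571 N/mm

0.336 N/mm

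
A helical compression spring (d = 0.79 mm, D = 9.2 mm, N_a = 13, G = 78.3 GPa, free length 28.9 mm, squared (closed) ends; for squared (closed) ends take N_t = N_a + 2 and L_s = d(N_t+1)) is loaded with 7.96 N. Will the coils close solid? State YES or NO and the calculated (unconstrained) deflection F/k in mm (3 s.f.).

k = Gd⁴/(8D³N_a) = (78.3×10³)(0.79⁴)/(8·9.2³·13) = 0.37659 N/mm
N_t = 15; L_s = 0.79·16 = 12.64 mm; δ_solid = L₀ − L_s = 28.9 − 12.64 = 16.26 mm
δ = F/k = 7.96/0.37659 = 21.137 mm
δ ≥ δ_solid → spring goes solid

YES, δ = 21.1 mm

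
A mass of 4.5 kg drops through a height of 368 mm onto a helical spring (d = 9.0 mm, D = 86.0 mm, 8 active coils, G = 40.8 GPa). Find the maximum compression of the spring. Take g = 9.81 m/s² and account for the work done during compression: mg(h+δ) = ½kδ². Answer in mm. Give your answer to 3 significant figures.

77.3 mm

k = Gd⁴/(8D³N_a) = (40.8×10³)(9.0⁴)/(8·86.0³·8) = 6.5759 N/mm
W = mg = 4.5 × 9.81 = 44.145 N
½kδ² − Wδ − Wh = 0 → δ = (W + √(W² + 2kWh))/k
δ = (44.145 + √(1948.8 + 213656))/6.5759 = (44.145 + 464.33)/6.5759 = 77.324 mm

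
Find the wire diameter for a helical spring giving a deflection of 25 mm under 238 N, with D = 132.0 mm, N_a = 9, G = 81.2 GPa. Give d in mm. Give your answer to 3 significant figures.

Required rate k = F/δ = 238/25 = 9.52 N/mm
d = (8D³N_a·k / G)^(1/4) = (8·132.0³·9·9.52 / (81.2×10³))^0.25
  = (19415)^0.25 = 11.8041 mm

11.8 mm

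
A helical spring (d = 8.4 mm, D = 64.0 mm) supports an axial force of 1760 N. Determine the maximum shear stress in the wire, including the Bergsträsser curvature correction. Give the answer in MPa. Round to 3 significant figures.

Spring index C = D/d = 64.0/8.4 = 7.6190
K_B = (4C+2)/(4C−3) = 32.476/27.476 = 1.1820
τ₀ = 8FD/(πd³) = 8·1760·64.0/(π·8.4³) = 901120/1862 = 483.94 MPa
τ_max = K·τ₀ = 1.1820 × 483.94 = 572.01 MPa

572 MPa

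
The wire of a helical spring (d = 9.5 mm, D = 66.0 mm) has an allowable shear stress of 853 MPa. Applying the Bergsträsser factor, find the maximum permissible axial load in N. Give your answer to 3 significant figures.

C = D/d = 66.0/9.5 = 6.9474
K_B = (4C+2)/(4C−3) = 29.789/24.789 = 1.2017
τ_max = K·8FD/(πd³) → F_max = τ_allow·πd³/(8DK)
F_max = 853·π·9.5³/(8·66.0·1.2017) = 2.2976e+06/634.5 = 3621.1 N

3620 N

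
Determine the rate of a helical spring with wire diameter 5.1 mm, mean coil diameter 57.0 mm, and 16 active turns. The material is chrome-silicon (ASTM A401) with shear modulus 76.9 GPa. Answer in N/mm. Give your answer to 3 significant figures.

k = Gd⁴/(8D³N_a) = (76.9×10³ × 5.1⁴) / (8 × 57.0³ × 16)
  = 5.20244e+07 / 2.37047e+07 = 2.1947 N/mm

2.19 N/mm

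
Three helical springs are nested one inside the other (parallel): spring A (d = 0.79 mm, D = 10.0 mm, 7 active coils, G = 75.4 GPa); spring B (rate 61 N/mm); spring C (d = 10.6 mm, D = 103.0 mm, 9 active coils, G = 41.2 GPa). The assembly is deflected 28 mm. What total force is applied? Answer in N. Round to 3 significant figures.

k_A = Gd⁴/(8D³N_a) = (75.4×10³)(0.79⁴)/(8·10.0³·7) = 0.52444 N/mm
k_C = Gd⁴/(8D³N_a) = (41.2×10³)(10.6⁴)/(8·103.0³·9) = 6.6111 N/mm
Parallel: k_eq = 0.52444 + 61 + 6.6111 = 68.136 N/mm
F = k_eq·δ = 68.136·28 = 1907.8 N

1910 N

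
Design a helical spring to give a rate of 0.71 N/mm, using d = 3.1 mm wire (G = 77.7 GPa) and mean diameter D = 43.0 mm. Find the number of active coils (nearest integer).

N_a = Gd⁴/(8D³k) = (77.7×10³ × 3.1⁴)/(8 × 43.0³ × 0.71)
    = 7.17576e+06 / 451600 = 15.89 → 16 coils

16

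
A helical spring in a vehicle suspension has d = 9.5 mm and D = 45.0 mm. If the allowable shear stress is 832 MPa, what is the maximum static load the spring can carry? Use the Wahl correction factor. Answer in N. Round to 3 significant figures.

4680 N

C = D/d = 45.0/9.5 = 4.7368
K_W = (4C−1)/(4C−4) + 0.615/C = 17.947/14.947 + 0.1298 = 1.3305
τ_max = K·8FD/(πd³) → F_max = τ_allow·πd³/(8DK)
F_max = 832·π·9.5³/(8·45.0·1.3305) = 2.241e+06/478.99 = 4678.6 N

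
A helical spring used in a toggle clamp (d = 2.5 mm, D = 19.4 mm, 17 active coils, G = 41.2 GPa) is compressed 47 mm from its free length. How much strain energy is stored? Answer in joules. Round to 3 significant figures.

1.79 J

k = Gd⁴/(8D³N_a) = (41.2×10³)(2.5⁴)/(8·19.4³·17) = 1.6207 N/mm
U = ½kδ² = 0.5 × 1.6207 × 47² = 1790.1 N·mm = 1.7901 J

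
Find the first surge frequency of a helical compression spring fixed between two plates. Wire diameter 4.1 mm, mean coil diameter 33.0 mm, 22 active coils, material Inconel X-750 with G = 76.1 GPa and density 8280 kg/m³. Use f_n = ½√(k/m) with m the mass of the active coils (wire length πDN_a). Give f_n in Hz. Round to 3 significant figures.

58.4 Hz

k = Gd⁴/(8D³N_a) = (76.1×10³)(4.1⁴)/(8·33.0³·22) = 3.3999 N/mm = 3399.9 N/m
Wire length L = πDN_a = π·33.0·22 = 2280.8 mm
m = ρ·(πd²/4)·L = 8280 × 13.203×10⁻⁶ m² × 2.2808 m = 0.24933 kg
f_n = ½√(k/m) = 0.5·√(3399.9/0.24933) = 0.5·√(13636) = 58.387 Hz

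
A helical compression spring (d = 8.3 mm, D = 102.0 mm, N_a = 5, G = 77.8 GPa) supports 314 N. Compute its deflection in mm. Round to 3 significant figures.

36.1 mm

k = Gd⁴/(8D³N_a) = (77.8×10³)(8.3⁴)/(8·102.0³·5) = 8.6982 N/mm
δ = F/k = 314 / 8.6982 = 36.099 mm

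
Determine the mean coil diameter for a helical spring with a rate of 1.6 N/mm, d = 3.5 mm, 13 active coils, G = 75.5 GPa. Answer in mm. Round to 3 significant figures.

40.8 mm

D = (Gd⁴/(8N_a·k))^(1/3) = (75.5×10³·3.5⁴/(8·13·1.6))^(1/3)
  = (68087.3)^(1/3) = 40.8340 mm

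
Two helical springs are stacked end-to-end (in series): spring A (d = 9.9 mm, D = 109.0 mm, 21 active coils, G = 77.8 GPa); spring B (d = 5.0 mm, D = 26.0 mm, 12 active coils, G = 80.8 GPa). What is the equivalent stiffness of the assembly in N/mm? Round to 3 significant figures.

k_A = Gd⁴/(8D³N_a) = (77.8×10³)(9.9⁴)/(8·109.0³·21) = 3.435 N/mm
k_B = Gd⁴/(8D³N_a) = (80.8×10³)(5.0⁴)/(8·26.0³·12) = 29.93 N/mm
Series: 1/k_eq = 1/3.435 + 1/29.93 = 0.32453; k_eq = 3.0814 N/mm

3.08 N/mm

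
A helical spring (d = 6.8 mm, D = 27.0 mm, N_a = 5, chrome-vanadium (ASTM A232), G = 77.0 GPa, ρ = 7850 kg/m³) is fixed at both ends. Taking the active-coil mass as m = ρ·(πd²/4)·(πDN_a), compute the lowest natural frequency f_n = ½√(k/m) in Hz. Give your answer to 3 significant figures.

658 Hz

k = Gd⁴/(8D³N_a) = (77.0×10³)(6.8⁴)/(8·27.0³·5) = 209.11 N/mm = 2.0911e+05 N/m
Wire length L = πDN_a = π·27.0·5 = 424.12 mm
m = ρ·(πd²/4)·L = 7850 × 36.317×10⁻⁶ m² × 0.42412 m = 0.12091 kg
f_n = ½√(k/m) = 0.5·√(2.0911e+05/0.12091) = 0.5·√(1.7295e+06) = 657.55 Hz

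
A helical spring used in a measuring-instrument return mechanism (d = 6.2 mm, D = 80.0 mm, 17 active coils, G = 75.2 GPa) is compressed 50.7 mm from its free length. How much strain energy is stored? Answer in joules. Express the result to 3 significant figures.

2.05 J

k = Gd⁴/(8D³N_a) = (75.2×10³)(6.2⁴)/(8·80.0³·17) = 1.5958 N/mm
U = ½kδ² = 0.5 × 1.5958 × 50.7² = 2051 N·mm = 2.051 J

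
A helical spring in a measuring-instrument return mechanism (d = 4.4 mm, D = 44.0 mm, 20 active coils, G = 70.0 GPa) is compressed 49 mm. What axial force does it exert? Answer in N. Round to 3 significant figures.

k = Gd⁴/(8D³N_a) = (70.0×10³)(4.4⁴)/(8·44.0³·20) = 1.925 N/mm
F = k·δ = 1.925 × 49 = 94.325 N

94.3 N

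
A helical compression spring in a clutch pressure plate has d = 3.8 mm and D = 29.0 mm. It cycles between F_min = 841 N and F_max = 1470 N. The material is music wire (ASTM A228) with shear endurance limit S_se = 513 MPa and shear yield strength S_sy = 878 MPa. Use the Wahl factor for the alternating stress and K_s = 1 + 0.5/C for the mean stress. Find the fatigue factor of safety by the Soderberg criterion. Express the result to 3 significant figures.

0.348

C = D/d = 29.0/3.8 = 7.6316; K_W = (4C−1)/(4C−4)+0.615/C = 1.1937; K_s = 1+0.5/C = 1.0655
F_a = (F_max−F_min)/2 = 314.5 N; F_m = (F_max+F_min)/2 = 1155.5 N
τ_a = K_W·8F_aD/(πd³) = 1.1937 × 423.26 = 505.24 MPa
τ_m = K_s·8F_mD/(πd³) = 1.0655 × 1555.1 = 1657 MPa
Soderberg: 1/n_f = τ_a/S_se + τ_m/S_sy = 505.24/513 + 1657/878 = 0.98487 + 1.88722 = 2.8721
n_f = 1/2.8721 = 0.3482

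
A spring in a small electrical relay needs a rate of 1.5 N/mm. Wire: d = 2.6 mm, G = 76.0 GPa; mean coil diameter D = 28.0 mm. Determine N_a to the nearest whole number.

N_a = Gd⁴/(8D³k) = (76.0×10³ × 2.6⁴)/(8 × 28.0³ × 1.5)
    = 3.47302e+06 / 263424 = 13.18 → 13 coils

13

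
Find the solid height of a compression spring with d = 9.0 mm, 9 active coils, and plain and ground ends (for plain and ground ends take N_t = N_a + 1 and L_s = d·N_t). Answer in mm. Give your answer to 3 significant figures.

90.0 mm

plain and ground ends: N_t = N_a + 1 = 9 + 1 = 10
L_s = d·N_t = 9.0 × 10 = 90 mm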